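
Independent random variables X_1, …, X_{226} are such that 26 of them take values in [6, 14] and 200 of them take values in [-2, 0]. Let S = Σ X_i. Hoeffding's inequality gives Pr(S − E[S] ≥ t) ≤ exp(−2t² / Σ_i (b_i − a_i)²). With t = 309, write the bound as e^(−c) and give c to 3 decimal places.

77.501

Σ(b_i − a_i)² = 26·8² + 200·2² = 2464.
c = 2t² / 2464 = 2·309² / 2464 = 77.5008.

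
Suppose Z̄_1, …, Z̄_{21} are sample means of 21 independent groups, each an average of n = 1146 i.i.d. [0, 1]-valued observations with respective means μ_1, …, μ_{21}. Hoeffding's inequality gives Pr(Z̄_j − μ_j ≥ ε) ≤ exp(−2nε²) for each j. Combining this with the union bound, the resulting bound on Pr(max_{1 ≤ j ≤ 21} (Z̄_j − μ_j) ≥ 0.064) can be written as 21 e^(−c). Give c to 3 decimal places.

9.388

Union bound over the 21 events: Pr(max_{1 ≤ j ≤ 21} (Z̄_j − μ_j) ≥ 0.064) ≤ 21·exp(−2nε²) = 21 exp(−2·1146·0.064²).
So c = 2·1146·0.064² = 9.3880.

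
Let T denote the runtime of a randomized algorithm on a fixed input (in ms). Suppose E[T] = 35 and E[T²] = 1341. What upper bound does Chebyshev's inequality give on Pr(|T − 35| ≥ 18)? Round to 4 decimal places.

0.3580

Var(T) = E[T²] − (E[T])² = 1341 − 1225 = 116.
Chebyshev's inequality: Pr(|T − μ| ≥ t) ≤ Var(T)/t² = 116/324 = 0.3580.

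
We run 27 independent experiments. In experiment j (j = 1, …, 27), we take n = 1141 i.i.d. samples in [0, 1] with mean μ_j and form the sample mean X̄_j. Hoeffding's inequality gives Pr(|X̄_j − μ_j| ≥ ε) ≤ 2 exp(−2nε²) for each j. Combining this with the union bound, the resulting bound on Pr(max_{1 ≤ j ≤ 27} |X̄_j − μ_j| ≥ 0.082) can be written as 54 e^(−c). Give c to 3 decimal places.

15.344

Union bound over the 27 events: Pr(max_{1 ≤ j ≤ 27} |X̄_j − μ_j| ≥ 0.082) ≤ 27·2·exp(−2nε²) = 54 exp(−2·1141·0.082²).
So c = 2·1141·0.082² = 15.3442.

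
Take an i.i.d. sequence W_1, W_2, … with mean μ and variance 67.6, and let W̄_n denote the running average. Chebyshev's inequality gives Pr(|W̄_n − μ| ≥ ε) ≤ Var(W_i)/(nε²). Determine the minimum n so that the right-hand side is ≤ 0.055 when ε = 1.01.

Require 67.6/(n·1.01²) ≤ 0.055, i.e. n ≥ 67.6/(0.055·1.01²) = 1204.873.
The smallest integer n is 1205.

1205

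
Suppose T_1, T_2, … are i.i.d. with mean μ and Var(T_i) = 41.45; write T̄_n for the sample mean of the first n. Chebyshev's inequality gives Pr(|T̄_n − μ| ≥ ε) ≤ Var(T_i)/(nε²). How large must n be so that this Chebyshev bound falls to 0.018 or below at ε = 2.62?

336

Require 41.45/(n·2.62²) ≤ 0.018, i.e. n ≥ 41.45/(0.018·2.62²) = 335.467.
The smallest integer n is 336.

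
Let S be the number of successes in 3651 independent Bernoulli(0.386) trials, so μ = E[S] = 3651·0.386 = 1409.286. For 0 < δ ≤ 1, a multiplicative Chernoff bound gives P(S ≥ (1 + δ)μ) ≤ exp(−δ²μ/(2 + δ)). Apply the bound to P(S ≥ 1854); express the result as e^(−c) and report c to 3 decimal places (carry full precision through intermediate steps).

60.605

Write 1854 = (1 + δ)μ, so δ = 1854/1409.286 − 1 = 0.3155598…
Then the exponent is δ²μ/(2 + δ) = (1854 − μ)² / (μ·(2 + δ)) = 60.604722.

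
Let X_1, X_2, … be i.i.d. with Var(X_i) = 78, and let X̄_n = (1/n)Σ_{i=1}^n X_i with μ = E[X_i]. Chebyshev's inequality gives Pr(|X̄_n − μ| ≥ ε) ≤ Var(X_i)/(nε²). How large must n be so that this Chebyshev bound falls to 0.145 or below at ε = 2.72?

Require 78/(n·2.72²) ≤ 0.145, i.e. n ≥ 78/(0.145·2.72²) = 72.709.
The smallest integer n is 73.

73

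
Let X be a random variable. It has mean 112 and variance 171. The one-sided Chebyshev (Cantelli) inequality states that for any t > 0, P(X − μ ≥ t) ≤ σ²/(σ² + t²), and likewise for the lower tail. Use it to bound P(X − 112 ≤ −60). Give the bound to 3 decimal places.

Here σ² = 171 and t = 60, so σ² + t² = 3771.
Cantelli's bound: 171/3771 = 0.0453.

0.045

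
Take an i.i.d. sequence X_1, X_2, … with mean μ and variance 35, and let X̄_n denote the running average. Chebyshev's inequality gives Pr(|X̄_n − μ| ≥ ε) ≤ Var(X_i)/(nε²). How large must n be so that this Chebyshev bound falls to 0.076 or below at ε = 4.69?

Require 35/(n·4.69²) ≤ 0.076, i.e. n ≥ 35/(0.076·4.69²) = 20.937.
The smallest integer n is 21.

21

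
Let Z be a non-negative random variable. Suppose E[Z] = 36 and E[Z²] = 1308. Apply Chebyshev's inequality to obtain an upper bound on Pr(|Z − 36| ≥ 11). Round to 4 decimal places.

Var(Z) = E[Z²] − (E[Z])² = 1308 − 1296 = 12.
Chebyshev's inequality: Pr(|Z − μ| ≥ t) ≤ Var(Z)/t² = 12/121 = 0.0992.

0.0992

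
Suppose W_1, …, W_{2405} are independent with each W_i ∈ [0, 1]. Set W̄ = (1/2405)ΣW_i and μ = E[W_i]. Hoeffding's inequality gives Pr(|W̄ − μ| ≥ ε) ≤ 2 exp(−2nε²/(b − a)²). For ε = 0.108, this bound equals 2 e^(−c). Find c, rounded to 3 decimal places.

56.104

c = 2nε²/(b − a)² = 2·2405·0.108² / 1² = 56.1038.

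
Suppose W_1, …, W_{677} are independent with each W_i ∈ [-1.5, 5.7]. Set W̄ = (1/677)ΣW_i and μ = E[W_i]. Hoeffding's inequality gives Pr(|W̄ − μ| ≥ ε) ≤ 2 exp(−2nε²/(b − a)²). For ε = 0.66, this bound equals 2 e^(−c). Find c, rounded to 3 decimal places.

c = 2nε²/(b − a)² = 2·677·0.66² / 7.2² = 11.3774.

11.377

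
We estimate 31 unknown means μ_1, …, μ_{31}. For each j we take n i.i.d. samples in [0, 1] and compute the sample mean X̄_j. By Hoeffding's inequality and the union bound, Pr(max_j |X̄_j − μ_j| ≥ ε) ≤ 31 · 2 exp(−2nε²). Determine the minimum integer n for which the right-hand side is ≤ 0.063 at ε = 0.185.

101

Need 2·31·exp(−2nε²) ≤ 0.063, i.e. exp(−2nε²) ≤ 0.063/62.
So 2nε² ≥ ln(62/0.063) = 6.891755.
Hence n ≥ 6.891755/(2·0.185²) = 100.683.
The smallest integer n is 101.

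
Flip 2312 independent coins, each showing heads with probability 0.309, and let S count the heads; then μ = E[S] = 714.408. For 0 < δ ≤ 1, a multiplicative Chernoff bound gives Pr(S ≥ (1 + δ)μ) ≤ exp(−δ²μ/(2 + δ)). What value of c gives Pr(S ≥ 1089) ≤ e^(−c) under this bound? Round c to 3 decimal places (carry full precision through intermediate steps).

77.808

Write 1089 = (1 + δ)μ, so δ = 1089/714.408 − 1 = 0.524339…
Then the exponent is δ²μ/(2 + δ) = (1089 − μ)² / (μ·(2 + δ)) = 77.807776.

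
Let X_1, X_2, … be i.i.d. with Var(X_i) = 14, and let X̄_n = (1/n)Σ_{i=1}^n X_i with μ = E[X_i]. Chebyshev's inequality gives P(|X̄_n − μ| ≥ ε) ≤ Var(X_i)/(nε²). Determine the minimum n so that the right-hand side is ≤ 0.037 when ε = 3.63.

29

Require 14/(n·3.63²) ≤ 0.037, i.e. n ≥ 14/(0.037·3.63²) = 28.715.
The smallest integer n is 29.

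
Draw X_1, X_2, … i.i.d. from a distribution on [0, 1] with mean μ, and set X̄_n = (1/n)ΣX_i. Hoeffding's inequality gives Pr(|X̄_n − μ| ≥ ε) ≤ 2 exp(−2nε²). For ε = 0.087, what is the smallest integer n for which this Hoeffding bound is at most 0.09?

Require 2·exp(−2nε²) ≤ 0.09, i.e. 2nε² ≥ ln(2/0.09) = 3.101093.
So n ≥ 3.101093 / (2·0.087²) = 204.855.
The smallest integer n is 205.

205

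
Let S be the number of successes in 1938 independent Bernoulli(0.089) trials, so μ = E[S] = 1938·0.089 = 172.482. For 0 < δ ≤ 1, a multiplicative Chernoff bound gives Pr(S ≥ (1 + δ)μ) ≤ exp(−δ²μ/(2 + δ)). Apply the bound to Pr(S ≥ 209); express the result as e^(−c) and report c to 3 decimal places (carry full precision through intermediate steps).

3.496

Write 209 = (1 + δ)μ, so δ = 209/172.482 − 1 = 0.2117206…
Then the exponent is δ²μ/(2 + δ) = (209 − μ)² / (μ·(2 + δ)) = 3.495746.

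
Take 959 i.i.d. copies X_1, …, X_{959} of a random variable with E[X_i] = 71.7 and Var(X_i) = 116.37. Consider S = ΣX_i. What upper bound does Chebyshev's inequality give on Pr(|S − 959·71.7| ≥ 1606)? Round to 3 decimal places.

0.043

Var(S) = n·Var(X_i) = 959·116.37 = 111598.83.
Chebyshev: Pr(|S − 959·71.7| ≥ 1606) ≤ Var(S)/1606² = 111598.83/2579236 = 0.0433.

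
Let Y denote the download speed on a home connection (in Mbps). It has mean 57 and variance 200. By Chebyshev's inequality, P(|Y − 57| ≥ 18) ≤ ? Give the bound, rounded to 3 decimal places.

Chebyshev: P(|Y − μ| ≥ t) ≤ Var(Y)/t².
Bound = 200 / 324 = 0.6173.

0.617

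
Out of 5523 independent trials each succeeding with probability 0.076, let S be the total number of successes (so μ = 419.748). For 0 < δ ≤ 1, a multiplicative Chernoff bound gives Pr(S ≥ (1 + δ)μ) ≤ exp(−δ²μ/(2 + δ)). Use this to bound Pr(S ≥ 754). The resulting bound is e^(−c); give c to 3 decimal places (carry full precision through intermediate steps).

Write 754 = (1 + δ)μ, so δ = 754/419.748 − 1 = 0.7963159…
Then the exponent is δ²μ/(2 + δ) = (754 − μ)² / (μ·(2 + δ)) = 95.186019.

95.186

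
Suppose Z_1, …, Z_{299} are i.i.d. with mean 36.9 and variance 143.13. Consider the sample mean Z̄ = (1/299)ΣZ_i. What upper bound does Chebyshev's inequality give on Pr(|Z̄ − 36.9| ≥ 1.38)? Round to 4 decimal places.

0.2514

Var(Z̄) = Var(Z_i)/n = 143.13/299 = 0.4787.
Chebyshev: Pr(|Z̄ − 36.9| ≥ 1.38) ≤ Var(Z̄)/(1.38)² = 143.13/(299·1.38²) = 0.2514.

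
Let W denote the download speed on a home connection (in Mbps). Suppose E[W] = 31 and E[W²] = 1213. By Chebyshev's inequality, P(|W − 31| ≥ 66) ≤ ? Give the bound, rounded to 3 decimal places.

Var(W) = E[W²] − (E[W])² = 1213 − 961 = 252.
Chebyshev's inequality: P(|W − μ| ≥ t) ≤ Var(W)/t² = 252/4356 = 0.0579.

0.058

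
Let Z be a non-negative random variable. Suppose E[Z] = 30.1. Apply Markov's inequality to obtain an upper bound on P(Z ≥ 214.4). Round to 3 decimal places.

Markov's inequality: for a non-negative random variable, P(Z ≥ a) ≤ E[Z]/a.
Here E[Z] = 30.1 and a = 214.4, so the bound is 30.1/214.4 = 0.1404.

0.140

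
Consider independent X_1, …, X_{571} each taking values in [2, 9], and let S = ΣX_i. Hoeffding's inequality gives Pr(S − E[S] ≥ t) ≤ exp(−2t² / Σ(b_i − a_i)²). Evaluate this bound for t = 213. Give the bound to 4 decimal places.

Σ(b_i − a_i)² = 571·(7)² = 27979.
Exponent = 2·213²/27979 = 3.2431.
Bound = exp(−3.2431) = 0.03904.

0.0390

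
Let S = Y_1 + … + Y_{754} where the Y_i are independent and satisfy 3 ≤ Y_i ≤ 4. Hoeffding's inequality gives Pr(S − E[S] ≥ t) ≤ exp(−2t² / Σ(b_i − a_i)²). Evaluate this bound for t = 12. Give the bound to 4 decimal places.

0.6825

Σ(b_i − a_i)² = 754·(1)² = 754.
Exponent = 2·12²/754 = 0.3820.
Bound = exp(−0.3820) = 0.68252.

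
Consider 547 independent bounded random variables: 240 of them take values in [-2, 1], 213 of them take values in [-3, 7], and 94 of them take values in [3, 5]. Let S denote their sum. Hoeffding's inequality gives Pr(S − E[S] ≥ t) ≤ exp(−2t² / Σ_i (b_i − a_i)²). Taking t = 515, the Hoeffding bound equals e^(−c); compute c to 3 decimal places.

22.254

Σ(b_i − a_i)² = 240·3² + 213·10² + 94·2² = 23836.
c = 2t² / 23836 = 2·515² / 23836 = 22.2542.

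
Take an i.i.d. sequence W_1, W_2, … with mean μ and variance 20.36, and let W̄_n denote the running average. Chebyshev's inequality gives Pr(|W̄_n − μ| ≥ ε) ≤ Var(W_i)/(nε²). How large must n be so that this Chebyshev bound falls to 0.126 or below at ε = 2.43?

28

Require 20.36/(n·2.43²) ≤ 0.126, i.e. n ≥ 20.36/(0.126·2.43²) = 27.365.
The smallest integer n is 28.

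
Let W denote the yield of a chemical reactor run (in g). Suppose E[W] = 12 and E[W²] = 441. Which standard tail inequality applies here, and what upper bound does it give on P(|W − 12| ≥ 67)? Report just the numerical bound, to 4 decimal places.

The first two moments determine the variance, so Chebyshev's inequality is the sharpest standard bound available.
Var(W) = E[W²] − (E[W])² = 441 − 144 = 297.
Chebyshev's inequality: P(|W − μ| ≥ t) ≤ Var(W)/t² = 297/4489 = 0.0662.

0.0662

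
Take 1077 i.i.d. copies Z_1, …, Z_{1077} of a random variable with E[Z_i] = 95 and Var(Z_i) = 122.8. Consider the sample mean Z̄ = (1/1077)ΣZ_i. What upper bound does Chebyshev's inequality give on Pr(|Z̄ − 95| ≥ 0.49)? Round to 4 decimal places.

0.4749

Var(Z̄) = Var(Z_i)/n = 122.8/1077 = 0.11402.
Chebyshev: Pr(|Z̄ − 95| ≥ 0.49) ≤ Var(Z̄)/(0.49)² = 122.8/(1077·0.49²) = 0.4749.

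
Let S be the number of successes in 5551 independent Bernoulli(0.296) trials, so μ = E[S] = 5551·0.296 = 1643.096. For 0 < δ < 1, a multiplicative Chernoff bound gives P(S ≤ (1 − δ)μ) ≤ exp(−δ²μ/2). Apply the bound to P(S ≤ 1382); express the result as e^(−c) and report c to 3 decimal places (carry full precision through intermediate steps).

Write 1382 = (1 − δ)μ, so δ = 1 − 1382/1643.096 = 0.1589049…
Then the exponent is δ²μ/2 = (μ − 1382)²/(2μ) = 20.744716.

20.745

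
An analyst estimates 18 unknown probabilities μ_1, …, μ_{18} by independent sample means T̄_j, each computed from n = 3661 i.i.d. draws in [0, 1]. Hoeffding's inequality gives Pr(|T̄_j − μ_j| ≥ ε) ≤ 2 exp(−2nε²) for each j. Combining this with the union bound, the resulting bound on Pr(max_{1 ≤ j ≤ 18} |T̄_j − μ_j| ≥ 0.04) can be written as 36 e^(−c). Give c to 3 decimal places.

11.715

Union bound over the 18 events: Pr(max_{1 ≤ j ≤ 18} |T̄_j − μ_j| ≥ 0.04) ≤ 18·2·exp(−2nε²) = 36 exp(−2·3661·0.04²).
So c = 2·3661·0.04² = 11.7152.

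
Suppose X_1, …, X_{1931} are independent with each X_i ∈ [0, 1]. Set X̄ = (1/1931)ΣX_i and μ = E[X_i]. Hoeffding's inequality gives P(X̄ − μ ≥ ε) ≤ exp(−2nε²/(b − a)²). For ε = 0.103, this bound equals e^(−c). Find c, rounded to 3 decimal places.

40.972

c = 2nε²/(b − a)² = 2·1931·0.103² / 1² = 40.9720.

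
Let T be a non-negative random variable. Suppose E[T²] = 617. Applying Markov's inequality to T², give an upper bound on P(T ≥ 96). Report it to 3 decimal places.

0.067

Since T ≥ 0, the event {T ≥ 96} is the same as {T² ≥ 9216}.
Markov's inequality applied to T² gives P(T² ≥ 9216) ≤ E[T²]/9216 = 617/9216 = 0.0669.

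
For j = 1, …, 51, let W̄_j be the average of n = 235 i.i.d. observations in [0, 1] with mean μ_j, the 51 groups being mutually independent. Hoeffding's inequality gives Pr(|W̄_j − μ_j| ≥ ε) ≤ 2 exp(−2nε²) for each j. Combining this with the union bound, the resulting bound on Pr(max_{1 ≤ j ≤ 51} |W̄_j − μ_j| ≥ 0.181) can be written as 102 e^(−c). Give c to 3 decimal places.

Union bound over the 51 events: Pr(max_{1 ≤ j ≤ 51} |W̄_j − μ_j| ≥ 0.181) ≤ 51·2·exp(−2nε²) = 102 exp(−2·235·0.181²).
So c = 2·235·0.181² = 15.3977.

15.398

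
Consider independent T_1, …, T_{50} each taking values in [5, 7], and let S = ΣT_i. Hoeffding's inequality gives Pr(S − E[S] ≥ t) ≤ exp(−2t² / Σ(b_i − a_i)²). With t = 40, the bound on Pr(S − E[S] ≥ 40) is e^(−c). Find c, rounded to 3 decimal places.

16.000

Σ(b_i − a_i)² = 50·(2)² = 200.
c = 2t²/200 = 2·40²/200 = 16.0000.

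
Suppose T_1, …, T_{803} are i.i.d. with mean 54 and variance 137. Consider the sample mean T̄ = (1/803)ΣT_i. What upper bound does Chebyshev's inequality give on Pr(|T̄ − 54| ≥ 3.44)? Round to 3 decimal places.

0.014

Var(T̄) = Var(T_i)/n = 137/803 = 0.17061.
Chebyshev: Pr(|T̄ − 54| ≥ 3.44) ≤ Var(T̄)/(3.44)² = 137/(803·3.44²) = 0.0144.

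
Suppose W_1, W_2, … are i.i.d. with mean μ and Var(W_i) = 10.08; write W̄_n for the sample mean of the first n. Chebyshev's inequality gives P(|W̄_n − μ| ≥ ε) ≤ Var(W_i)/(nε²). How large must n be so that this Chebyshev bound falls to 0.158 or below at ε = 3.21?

7

Require 10.08/(n·3.21²) ≤ 0.158, i.e. n ≥ 10.08/(0.158·3.21²) = 6.191.
The smallest integer n is 7.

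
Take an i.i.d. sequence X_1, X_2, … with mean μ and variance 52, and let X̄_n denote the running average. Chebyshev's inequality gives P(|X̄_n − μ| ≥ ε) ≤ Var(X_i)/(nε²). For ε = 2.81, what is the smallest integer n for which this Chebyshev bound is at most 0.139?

Require 52/(n·2.81²) ≤ 0.139, i.e. n ≥ 52/(0.139·2.81²) = 47.378.
The smallest integer n is 48.

48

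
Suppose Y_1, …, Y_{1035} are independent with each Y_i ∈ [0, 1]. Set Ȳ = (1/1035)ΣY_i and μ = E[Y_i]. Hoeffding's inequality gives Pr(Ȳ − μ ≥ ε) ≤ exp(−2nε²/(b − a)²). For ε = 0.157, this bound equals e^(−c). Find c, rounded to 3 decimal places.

51.023

c = 2nε²/(b − a)² = 2·1035·0.157² / 1² = 51.0234.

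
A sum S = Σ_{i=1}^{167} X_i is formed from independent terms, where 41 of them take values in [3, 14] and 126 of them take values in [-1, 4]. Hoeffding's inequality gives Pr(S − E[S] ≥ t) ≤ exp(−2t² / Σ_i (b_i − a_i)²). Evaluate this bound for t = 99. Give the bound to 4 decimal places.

0.0892

Σ(b_i − a_i)² = 41·11² + 126·5² = 8111.
Exponent = 2·99² / 8111 = 2.41672.
Bound = exp(−2.41672) = 0.08921.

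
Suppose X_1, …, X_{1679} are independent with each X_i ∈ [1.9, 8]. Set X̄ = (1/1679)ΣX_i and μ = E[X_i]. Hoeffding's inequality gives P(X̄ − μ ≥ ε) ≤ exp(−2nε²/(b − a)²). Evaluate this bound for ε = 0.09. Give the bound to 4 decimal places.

0.4814

Exponent: 2nε²/(b − a)² = 2·1679·0.09² / 6.1² = 0.73098.
Bound = exp(−0.73098) = 0.48144.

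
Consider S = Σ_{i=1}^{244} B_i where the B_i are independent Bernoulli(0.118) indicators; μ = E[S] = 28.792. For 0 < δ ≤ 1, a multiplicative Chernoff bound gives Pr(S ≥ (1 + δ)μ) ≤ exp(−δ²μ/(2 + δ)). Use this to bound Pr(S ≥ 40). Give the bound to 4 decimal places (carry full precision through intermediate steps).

0.1610

Write 40 = (1 + δ)μ, so δ = 40/28.792 − 1 = 0.3892748…
Then the exponent is δ²μ/(2 + δ) = (40 − μ)² / (μ·(2 + δ)) = 1.826074.
Bound = exp(−1.826074) = 0.16104.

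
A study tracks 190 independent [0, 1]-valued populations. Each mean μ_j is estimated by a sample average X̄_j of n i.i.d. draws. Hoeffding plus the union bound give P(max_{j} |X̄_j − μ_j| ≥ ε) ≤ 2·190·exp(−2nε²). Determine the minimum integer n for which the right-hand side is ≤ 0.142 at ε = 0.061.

1061

Need 2·190·exp(−2nε²) ≤ 0.142, i.e. exp(−2nε²) ≤ 0.142/380.
So 2nε² ≥ ln(380/0.142) = 7.892099.
Hence n ≥ 7.892099/(2·0.061²) = 1060.481.
The smallest integer n is 1061.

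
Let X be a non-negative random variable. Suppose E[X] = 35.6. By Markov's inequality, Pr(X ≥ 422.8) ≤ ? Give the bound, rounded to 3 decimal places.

Markov's inequality: for a non-negative random variable, Pr(X ≥ a) ≤ E[X]/a.
Here E[X] = 35.6 and a = 422.8, so the bound is 35.6/422.8 = 0.0842.

0.084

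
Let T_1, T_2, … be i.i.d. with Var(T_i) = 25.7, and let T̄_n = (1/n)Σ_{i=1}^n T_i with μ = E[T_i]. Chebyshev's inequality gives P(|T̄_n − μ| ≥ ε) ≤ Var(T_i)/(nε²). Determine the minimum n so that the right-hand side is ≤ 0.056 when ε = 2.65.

66

Require 25.7/(n·2.65²) ≤ 0.056, i.e. n ≥ 25.7/(0.056·2.65²) = 65.351.
The smallest integer n is 66.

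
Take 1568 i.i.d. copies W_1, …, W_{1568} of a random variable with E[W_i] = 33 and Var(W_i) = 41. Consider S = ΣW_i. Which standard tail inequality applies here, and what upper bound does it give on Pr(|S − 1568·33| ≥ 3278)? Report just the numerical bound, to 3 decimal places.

With mean and variance of each term known, Chebyshev's inequality bounds the deviation of the sum (or sample mean).
Var(S) = n·Var(W_i) = 1568·41 = 64288.
Chebyshev: Pr(|S − 1568·33| ≥ 3278) ≤ Var(S)/3278² = 64288/10745284 = 0.0060.

0.006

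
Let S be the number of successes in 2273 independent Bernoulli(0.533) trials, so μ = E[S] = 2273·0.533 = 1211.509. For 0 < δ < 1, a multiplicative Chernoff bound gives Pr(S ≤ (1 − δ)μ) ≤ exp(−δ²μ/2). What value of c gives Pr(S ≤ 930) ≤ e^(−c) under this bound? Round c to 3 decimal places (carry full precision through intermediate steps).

32.706

Write 930 = (1 − δ)μ, so δ = 1 − 930/1211.509 = 0.2323623…
Then the exponent is δ²μ/2 = (μ − 930)²/(2μ) = 32.706037.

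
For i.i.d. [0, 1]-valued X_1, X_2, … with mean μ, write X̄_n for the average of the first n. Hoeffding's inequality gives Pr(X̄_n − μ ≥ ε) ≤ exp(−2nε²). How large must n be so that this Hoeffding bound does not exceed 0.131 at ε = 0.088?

Require exp(−2nε²) ≤ 0.131, i.e. 2nε² ≥ ln(1/0.131) = 2.032558.
So n ≥ 2.032558 / (2·0.088²) = 131.234.
The smallest integer n is 132.

132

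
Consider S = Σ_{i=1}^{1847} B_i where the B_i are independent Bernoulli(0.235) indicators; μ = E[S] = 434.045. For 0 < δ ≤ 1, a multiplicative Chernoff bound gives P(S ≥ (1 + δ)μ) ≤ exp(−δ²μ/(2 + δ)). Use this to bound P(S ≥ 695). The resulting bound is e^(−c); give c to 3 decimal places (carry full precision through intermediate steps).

60.314

Write 695 = (1 + δ)μ, so δ = 695/434.045 − 1 = 0.6012165…
Then the exponent is δ²μ/(2 + δ) = (695 − μ)² / (μ·(2 + δ)) = 60.314259.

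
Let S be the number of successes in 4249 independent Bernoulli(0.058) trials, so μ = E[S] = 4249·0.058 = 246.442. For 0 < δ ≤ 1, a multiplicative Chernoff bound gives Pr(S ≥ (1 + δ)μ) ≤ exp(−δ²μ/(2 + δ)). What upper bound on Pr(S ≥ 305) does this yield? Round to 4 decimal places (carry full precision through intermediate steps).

Write 305 = (1 + δ)μ, so δ = 305/246.442 − 1 = 0.2376137…
Then the exponent is δ²μ/(2 + δ) = (305 − μ)² / (μ·(2 + δ)) = 6.218314.
Bound = exp(−6.218314) = 0.00199.

0.0020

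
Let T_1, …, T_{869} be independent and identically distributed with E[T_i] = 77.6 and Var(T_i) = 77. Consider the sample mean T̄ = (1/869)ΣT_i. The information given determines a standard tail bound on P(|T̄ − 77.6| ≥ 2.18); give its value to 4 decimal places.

0.0186

With mean and variance of each term known, Chebyshev's inequality bounds the deviation of the sum (or sample mean).
Var(T̄) = Var(T_i)/n = 77/869 = 0.088608.
Chebyshev: P(|T̄ − 77.6| ≥ 2.18) ≤ Var(T̄)/(2.18)² = 77/(869·2.18²) = 0.0186.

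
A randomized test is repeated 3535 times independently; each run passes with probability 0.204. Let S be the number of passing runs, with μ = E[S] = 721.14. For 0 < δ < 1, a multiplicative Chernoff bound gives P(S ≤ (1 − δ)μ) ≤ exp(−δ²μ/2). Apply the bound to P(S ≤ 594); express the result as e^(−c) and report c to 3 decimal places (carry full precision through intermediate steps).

11.208

Write 594 = (1 − δ)μ, so δ = 1 − 594/721.14 = 0.1763042…
Then the exponent is δ²μ/2 = (μ − 594)²/(2μ) = 11.207657.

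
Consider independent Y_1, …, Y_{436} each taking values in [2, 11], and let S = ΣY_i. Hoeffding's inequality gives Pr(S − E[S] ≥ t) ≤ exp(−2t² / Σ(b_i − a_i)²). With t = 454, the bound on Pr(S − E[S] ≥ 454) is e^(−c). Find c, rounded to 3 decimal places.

Σ(b_i − a_i)² = 436·(9)² = 35316.
c = 2t²/35316 = 2·454²/35316 = 11.6727.

11.673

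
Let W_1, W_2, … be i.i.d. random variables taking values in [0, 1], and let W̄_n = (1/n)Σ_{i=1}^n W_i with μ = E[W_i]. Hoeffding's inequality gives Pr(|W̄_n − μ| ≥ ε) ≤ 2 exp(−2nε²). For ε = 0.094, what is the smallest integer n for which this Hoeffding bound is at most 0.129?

Require 2·exp(−2nε²) ≤ 0.129, i.e. 2nε² ≥ ln(2/0.129) = 2.741090.
So n ≥ 2.741090 / (2·0.094²) = 155.109.
The smallest integer n is 156.

156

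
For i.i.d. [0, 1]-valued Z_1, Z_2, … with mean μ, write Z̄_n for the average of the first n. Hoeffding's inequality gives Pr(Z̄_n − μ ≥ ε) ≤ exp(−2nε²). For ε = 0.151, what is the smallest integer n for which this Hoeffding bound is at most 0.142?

43

Require exp(−2nε²) ≤ 0.142, i.e. 2nε² ≥ ln(1/0.142) = 1.951928.
So n ≥ 1.951928 / (2·0.151²) = 42.804.
The smallest integer n is 43.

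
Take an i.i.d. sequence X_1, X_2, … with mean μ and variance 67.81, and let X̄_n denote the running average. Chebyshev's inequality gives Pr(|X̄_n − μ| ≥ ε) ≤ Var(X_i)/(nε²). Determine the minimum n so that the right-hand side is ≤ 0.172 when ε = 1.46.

Require 67.81/(n·1.46²) ≤ 0.172, i.e. n ≥ 67.81/(0.172·1.46²) = 184.952.
The smallest integer n is 185.

185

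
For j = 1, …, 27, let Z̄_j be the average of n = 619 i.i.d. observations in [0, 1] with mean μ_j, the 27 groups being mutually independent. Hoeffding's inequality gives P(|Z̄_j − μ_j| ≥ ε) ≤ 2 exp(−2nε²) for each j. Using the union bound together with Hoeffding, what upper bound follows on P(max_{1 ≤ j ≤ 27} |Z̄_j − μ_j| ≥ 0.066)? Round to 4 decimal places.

Per-experiment Hoeffding bound: 2·exp(−2·619·0.066²) = 2·exp(−5.39273) = 0.0090991.
Union bound over 27 events: 27·0.0090991 = 0.24568.

0.2457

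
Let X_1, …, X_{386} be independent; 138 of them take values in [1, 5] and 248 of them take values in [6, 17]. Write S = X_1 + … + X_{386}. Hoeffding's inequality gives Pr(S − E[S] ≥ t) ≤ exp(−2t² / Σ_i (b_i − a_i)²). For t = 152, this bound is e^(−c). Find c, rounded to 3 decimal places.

Σ(b_i − a_i)² = 138·4² + 248·11² = 32216.
c = 2t² / 32216 = 2·152² / 32216 = 1.4343.

1.434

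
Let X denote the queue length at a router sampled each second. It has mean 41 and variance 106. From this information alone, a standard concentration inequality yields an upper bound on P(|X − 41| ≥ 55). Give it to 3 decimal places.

0.035

Mean and variance are known, so Chebyshev's inequality applies.
Chebyshev: P(|X − μ| ≥ t) ≤ Var(X)/t².
Bound = 106 / 3025 = 0.0350.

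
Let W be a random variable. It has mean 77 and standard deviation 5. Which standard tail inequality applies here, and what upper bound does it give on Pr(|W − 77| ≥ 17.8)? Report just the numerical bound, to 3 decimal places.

0.079

Mean and variance are known, so Chebyshev's inequality applies.
Chebyshev: Pr(|W − μ| ≥ t) ≤ Var(W)/t².
Var(W) = σ² = 5² = 25.
Bound = 25 / 316.84 = 0.0789.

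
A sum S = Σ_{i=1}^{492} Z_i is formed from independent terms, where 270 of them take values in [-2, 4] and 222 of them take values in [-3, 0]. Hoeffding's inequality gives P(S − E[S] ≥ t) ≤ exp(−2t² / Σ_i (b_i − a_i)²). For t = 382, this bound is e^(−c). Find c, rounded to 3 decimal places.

24.906

Σ(b_i − a_i)² = 270·6² + 222·3² = 11718.
c = 2t² / 11718 = 2·382² / 11718 = 24.9060.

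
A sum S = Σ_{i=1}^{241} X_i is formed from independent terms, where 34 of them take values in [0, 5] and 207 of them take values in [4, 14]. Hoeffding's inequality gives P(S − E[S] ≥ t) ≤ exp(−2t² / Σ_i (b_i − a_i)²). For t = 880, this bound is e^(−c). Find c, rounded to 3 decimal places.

71.870

Σ(b_i − a_i)² = 34·5² + 207·10² = 21550.
c = 2t² / 21550 = 2·880² / 21550 = 71.8701.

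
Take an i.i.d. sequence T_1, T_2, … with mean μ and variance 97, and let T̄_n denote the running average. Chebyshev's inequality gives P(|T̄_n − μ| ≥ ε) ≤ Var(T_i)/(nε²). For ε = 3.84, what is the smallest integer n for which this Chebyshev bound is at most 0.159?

42

Require 97/(n·3.84²) ≤ 0.159, i.e. n ≥ 97/(0.159·3.84²) = 41.373.
The smallest integer n is 42.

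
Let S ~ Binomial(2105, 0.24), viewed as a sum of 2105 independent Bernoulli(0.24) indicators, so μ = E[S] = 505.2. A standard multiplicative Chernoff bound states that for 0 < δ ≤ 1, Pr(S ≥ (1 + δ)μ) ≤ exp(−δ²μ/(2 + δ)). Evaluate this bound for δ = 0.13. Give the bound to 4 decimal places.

0.0182

Exponent = δ²μ/(2 + δ) = 0.13²·505.2/2.13 = 4.0084.
Bound = exp(−4.0084) = 0.01816.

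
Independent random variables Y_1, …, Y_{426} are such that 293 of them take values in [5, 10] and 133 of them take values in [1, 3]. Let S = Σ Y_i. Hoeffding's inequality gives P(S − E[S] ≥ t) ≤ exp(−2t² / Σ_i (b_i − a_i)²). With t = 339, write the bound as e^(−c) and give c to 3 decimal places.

29.253

Σ(b_i − a_i)² = 293·5² + 133·2² = 7857.
c = 2t² / 7857 = 2·339² / 7857 = 29.2532.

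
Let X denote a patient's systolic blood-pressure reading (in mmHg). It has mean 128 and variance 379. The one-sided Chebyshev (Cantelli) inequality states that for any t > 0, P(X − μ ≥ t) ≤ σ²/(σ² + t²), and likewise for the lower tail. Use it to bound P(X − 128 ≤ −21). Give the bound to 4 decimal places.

Here σ² = 379 and t = 21, so σ² + t² = 820.
Cantelli's bound: 379/820 = 0.4622.

0.4622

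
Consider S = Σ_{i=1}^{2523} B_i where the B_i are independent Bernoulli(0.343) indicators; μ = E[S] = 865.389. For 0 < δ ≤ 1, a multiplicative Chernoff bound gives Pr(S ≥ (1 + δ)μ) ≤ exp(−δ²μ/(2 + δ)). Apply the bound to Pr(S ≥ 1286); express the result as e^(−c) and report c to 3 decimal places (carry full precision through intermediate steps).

82.232

Write 1286 = (1 + δ)μ, so δ = 1286/865.389 − 1 = 0.4860369…
Then the exponent is δ²μ/(2 + δ) = (1286 − μ)² / (μ·(2 + δ)) = 82.232276.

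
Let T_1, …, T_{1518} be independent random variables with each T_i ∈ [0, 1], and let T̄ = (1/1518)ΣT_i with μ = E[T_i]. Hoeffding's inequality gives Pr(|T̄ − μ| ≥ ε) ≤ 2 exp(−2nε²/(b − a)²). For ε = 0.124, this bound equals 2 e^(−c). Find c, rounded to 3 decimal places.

c = 2nε²/(b − a)² = 2·1518·0.124² / 1² = 46.6815.

46.682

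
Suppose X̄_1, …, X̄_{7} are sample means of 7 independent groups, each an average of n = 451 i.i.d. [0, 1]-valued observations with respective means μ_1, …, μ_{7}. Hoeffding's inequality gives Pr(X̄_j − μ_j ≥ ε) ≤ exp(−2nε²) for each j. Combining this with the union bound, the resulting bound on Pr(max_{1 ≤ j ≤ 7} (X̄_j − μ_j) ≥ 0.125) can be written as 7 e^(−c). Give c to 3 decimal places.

Union bound over the 7 events: Pr(max_{1 ≤ j ≤ 7} (X̄_j − μ_j) ≥ 0.125) ≤ 7·exp(−2nε²) = 7 exp(−2·451·0.125²).
So c = 2·451·0.125² = 14.0938.

14.094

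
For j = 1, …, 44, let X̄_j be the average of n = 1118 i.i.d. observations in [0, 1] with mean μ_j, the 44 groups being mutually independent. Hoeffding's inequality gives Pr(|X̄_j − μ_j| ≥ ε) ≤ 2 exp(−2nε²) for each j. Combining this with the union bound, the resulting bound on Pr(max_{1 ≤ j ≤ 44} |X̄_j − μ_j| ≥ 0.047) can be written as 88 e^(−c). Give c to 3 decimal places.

Union bound over the 44 events: Pr(max_{1 ≤ j ≤ 44} |X̄_j − μ_j| ≥ 0.047) ≤ 44·2·exp(−2nε²) = 88 exp(−2·1118·0.047²).
So c = 2·1118·0.047² = 4.9393.

4.939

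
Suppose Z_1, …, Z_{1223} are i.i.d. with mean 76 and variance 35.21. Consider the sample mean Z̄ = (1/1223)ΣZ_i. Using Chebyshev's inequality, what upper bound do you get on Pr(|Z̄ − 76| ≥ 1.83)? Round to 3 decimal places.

0.009

Var(Z̄) = Var(Z_i)/n = 35.21/1223 = 0.02879.
Chebyshev: Pr(|Z̄ − 76| ≥ 1.83) ≤ Var(Z̄)/(1.83)² = 35.21/(1223·1.83²) = 0.0086.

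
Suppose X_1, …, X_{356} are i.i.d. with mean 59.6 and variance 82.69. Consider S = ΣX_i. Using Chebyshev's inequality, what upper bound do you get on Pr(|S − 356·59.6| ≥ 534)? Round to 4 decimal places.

Var(S) = n·Var(X_i) = 356·82.69 = 29437.64.
Chebyshev: Pr(|S − 356·59.6| ≥ 534) ≤ Var(S)/534² = 29437.64/285156 = 0.1032.

0.1032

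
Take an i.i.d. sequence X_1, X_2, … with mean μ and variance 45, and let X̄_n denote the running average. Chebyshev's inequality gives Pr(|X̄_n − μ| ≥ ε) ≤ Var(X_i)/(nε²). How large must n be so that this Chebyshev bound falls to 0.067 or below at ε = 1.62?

256

Require 45/(n·1.62²) ≤ 0.067, i.e. n ≥ 45/(0.067·1.62²) = 255.922.
The smallest integer n is 256.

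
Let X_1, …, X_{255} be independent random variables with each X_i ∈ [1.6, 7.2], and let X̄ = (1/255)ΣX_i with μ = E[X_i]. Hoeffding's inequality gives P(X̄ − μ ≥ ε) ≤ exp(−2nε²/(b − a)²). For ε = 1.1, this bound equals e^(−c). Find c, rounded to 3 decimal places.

c = 2nε²/(b − a)² = 2·255·1.1² / 5.6² = 19.6779.

19.678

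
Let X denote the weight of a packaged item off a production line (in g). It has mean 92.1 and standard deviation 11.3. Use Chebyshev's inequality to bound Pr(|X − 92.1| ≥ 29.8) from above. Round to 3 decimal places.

Chebyshev: Pr(|X − μ| ≥ t) ≤ Var(X)/t².
Var(X) = σ² = 11.3² = 127.69.
Bound = 127.69 / 888.04 = 0.1438.

0.144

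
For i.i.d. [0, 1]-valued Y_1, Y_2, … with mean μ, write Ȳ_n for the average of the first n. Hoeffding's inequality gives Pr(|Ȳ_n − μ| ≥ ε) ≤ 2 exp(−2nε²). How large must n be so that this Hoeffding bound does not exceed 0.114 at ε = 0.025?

2292

Require 2·exp(−2nε²) ≤ 0.114, i.e. 2nε² ≥ ln(2/0.114) = 2.864704.
So n ≥ 2.864704 / (2·0.025²) = 2291.763.
The smallest integer n is 2292.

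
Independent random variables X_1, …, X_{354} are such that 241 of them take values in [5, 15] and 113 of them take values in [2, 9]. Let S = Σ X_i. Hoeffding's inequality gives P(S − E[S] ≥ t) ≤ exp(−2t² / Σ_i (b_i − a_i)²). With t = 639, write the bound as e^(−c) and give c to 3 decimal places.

27.555

Σ(b_i − a_i)² = 241·10² + 113·7² = 29637.
c = 2t² / 29637 = 2·639² / 29637 = 27.5548.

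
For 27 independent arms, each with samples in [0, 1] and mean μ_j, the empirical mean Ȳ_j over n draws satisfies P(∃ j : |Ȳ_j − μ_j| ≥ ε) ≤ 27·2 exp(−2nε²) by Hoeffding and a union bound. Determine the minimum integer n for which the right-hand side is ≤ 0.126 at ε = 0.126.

Need 2·27·exp(−2nε²) ≤ 0.126, i.e. exp(−2nε²) ≤ 0.126/54.
So 2nε² ≥ ln(54/0.126) = 6.060457.
Hence n ≥ 6.060457/(2·0.126²) = 190.869.
The smallest integer n is 191.

191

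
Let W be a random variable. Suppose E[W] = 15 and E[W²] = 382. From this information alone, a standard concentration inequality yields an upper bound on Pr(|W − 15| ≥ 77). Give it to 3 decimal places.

The first two moments determine the variance, so Chebyshev's inequality is the sharpest standard bound available.
Var(W) = E[W²] − (E[W])² = 382 − 225 = 157.
Chebyshev's inequality: Pr(|W − μ| ≥ t) ≤ Var(W)/t² = 157/5929 = 0.0265.

0.026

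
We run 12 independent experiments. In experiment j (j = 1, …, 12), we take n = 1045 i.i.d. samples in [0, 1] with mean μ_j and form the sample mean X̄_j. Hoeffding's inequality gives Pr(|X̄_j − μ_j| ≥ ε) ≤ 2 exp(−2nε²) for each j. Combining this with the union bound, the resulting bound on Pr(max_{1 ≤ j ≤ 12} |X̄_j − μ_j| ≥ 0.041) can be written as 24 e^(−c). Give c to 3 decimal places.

Union bound over the 12 events: Pr(max_{1 ≤ j ≤ 12} |X̄_j − μ_j| ≥ 0.041) ≤ 12·2·exp(−2nε²) = 24 exp(−2·1045·0.041²).
So c = 2·1045·0.041² = 3.5133.

3.513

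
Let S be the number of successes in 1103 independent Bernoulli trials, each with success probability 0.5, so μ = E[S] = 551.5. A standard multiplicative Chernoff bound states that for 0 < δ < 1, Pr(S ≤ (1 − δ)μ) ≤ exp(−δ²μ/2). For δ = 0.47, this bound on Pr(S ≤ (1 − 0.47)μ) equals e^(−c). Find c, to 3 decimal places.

60.913

c = δ²μ/2 = 0.47²·551.5/2 = 60.9132.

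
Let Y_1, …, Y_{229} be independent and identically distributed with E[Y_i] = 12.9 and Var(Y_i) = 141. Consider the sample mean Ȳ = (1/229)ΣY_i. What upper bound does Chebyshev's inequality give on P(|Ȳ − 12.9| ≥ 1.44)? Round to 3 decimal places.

Var(Ȳ) = Var(Y_i)/n = 141/229 = 0.61572.
Chebyshev: P(|Ȳ − 12.9| ≥ 1.44) ≤ Var(Ȳ)/(1.44)² = 141/(229·1.44²) = 0.2969.

0.297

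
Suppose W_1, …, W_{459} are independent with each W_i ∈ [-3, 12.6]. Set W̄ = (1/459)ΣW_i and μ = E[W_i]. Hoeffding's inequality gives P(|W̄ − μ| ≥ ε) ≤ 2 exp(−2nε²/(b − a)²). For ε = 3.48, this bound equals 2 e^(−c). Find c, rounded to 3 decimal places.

c = 2nε²/(b − a)² = 2·459·3.48² / 15.6² = 45.6827.

45.683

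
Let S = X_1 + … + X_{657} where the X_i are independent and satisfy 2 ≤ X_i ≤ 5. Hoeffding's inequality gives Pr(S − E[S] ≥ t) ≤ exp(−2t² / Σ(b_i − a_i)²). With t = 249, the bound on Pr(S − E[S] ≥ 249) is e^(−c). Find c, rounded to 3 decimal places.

20.971

Σ(b_i − a_i)² = 657·(3)² = 5913.
c = 2t²/5913 = 2·249²/5913 = 20.9711.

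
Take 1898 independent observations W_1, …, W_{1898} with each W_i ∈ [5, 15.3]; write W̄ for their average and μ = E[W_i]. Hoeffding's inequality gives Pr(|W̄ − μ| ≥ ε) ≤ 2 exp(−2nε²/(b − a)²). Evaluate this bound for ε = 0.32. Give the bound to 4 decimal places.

Exponent: 2nε²/(b − a)² = 2·1898·0.32² / 10.3² = 3.66397.
Bound = 2·exp(−3.66397) = 0.05126.

0.0513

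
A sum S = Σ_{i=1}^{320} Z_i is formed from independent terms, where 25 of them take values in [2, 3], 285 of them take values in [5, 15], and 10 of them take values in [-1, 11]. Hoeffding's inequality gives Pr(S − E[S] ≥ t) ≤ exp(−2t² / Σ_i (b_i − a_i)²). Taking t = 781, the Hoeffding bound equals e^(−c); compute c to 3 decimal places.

Σ(b_i − a_i)² = 25·1² + 285·10² + 10·12² = 29965.
c = 2t² / 29965 = 2·781² / 29965 = 40.7116.

40.712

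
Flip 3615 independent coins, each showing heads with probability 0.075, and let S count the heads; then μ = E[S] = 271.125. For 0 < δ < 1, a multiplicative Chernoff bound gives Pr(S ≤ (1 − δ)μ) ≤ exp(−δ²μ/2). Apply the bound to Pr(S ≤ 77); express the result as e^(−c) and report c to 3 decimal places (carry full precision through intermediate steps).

69.497

Write 77 = (1 − δ)μ, so δ = 1 − 77/271.125 = 0.7159982…
Then the exponent is δ²μ/2 = (μ − 77)²/(2μ) = 69.496571.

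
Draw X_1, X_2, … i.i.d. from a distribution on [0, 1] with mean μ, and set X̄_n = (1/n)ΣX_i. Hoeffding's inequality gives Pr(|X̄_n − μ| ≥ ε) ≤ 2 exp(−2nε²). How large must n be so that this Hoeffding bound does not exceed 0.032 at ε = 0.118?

Require 2·exp(−2nε²) ≤ 0.032, i.e. 2nε² ≥ ln(2/0.032) = 4.135167.
So n ≥ 4.135167 / (2·0.118²) = 148.491.
The smallest integer n is 149.

149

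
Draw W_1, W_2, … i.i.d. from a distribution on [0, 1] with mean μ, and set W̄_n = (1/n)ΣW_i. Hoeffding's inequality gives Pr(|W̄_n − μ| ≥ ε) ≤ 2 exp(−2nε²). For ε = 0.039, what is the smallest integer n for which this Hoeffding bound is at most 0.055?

Require 2·exp(−2nε²) ≤ 0.055, i.e. 2nε² ≥ ln(2/0.055) = 3.593569.
So n ≥ 3.593569 / (2·0.039²) = 1181.318.
The smallest integer n is 1182.

1182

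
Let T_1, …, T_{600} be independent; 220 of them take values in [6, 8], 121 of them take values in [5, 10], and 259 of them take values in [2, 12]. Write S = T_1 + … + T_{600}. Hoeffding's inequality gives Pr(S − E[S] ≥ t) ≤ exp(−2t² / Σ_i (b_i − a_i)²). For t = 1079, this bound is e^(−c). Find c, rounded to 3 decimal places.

Σ(b_i − a_i)² = 220·2² + 121·5² + 259·10² = 29805.
c = 2t² / 29805 = 2·1079² / 29805 = 78.1239.

78.124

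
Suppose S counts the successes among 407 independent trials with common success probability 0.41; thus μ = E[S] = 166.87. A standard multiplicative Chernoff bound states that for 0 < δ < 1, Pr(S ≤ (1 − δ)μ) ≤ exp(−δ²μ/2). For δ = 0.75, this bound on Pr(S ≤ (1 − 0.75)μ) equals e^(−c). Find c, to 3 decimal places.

46.932

c = δ²μ/2 = 0.75²·166.87/2 = 46.9322.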